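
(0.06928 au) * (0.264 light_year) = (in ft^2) 2.786e+26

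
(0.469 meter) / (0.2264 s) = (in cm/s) 207.2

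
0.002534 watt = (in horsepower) 3.398e-06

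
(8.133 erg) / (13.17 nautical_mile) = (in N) 3.334e-11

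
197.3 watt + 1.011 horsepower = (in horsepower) 1.276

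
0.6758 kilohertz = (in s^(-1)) 675.8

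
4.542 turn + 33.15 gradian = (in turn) 4.625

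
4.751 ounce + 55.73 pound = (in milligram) 2.541e+07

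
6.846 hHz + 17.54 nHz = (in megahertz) 0.0006846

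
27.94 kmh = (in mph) 17.36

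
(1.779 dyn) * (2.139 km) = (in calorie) 0.009095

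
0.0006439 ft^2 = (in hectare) 5.982e-09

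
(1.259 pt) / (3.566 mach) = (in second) 3.658e-07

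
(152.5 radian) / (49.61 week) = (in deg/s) 0.0002912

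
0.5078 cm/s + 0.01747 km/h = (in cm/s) 0.9931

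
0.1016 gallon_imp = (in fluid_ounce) 15.62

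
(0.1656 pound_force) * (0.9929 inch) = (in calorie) 0.00444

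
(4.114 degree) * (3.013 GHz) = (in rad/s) 2.163e+08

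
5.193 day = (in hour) 124.6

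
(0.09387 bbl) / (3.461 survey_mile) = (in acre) 6.621e-10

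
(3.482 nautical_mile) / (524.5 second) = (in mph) 27.5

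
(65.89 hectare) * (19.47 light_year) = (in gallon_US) 3.206e+25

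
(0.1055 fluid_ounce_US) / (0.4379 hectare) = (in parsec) 2.309e-26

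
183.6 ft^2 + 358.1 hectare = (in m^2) 3.581e+06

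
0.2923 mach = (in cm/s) 9953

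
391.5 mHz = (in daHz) 0.03915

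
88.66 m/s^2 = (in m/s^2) 88.66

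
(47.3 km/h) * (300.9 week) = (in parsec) 7.749e-08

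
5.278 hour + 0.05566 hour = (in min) 320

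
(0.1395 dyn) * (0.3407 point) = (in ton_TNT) 4.007e-20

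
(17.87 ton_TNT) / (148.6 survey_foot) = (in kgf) 1.683e+08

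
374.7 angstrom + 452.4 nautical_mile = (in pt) 2.375e+09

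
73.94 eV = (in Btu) 1.123e-20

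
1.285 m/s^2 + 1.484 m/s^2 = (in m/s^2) 2.769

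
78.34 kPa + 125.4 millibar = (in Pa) 9.088e+04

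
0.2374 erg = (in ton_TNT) 5.674e-18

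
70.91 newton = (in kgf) 7.231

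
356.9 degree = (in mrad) 6229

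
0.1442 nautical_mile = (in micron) 2.671e+08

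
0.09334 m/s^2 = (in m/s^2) 0.09334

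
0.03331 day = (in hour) 0.7994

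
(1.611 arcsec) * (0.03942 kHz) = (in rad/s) 0.0003079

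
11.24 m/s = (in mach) 0.03301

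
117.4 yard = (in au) 7.176e-10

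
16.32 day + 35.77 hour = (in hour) 427.4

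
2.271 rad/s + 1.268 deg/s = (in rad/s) 2.293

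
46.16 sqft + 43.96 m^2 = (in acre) 0.01192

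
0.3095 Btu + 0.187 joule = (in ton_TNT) 7.809e-08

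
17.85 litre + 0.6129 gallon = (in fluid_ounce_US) 682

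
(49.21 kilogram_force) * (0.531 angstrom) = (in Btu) 2.429e-11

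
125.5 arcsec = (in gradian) 0.03873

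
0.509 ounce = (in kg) 0.01443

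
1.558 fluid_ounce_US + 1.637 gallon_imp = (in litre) 7.488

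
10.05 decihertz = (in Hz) 1.005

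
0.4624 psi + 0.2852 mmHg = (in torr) 24.2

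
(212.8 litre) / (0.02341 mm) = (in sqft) 9.785e+04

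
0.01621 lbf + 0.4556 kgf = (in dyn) 4.54e+05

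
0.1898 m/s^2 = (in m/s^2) 0.1898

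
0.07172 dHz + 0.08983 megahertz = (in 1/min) 5.39e+06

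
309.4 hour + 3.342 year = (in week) 176.1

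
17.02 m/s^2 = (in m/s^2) 17.02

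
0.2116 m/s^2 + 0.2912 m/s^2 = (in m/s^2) 0.5028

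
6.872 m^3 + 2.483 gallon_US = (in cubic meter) 6.881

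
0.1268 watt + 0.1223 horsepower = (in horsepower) 0.1225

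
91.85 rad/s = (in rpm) 877.1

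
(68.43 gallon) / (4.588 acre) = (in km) 1.395e-08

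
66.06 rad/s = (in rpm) 630.8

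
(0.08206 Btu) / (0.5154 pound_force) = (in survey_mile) 0.02347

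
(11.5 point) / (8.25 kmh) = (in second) 0.00177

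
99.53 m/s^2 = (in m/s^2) 99.53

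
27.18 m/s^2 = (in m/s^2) 27.18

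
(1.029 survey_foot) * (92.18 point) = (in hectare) 1.02e-06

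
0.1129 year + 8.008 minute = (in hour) 989.1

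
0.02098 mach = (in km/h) 25.72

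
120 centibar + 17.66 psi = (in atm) 2.386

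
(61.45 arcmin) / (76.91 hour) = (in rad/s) 6.456e-08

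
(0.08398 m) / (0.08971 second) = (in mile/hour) 2.094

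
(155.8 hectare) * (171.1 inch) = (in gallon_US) 1.789e+09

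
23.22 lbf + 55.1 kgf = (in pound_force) 144.7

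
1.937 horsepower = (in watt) 1444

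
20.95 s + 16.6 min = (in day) 0.01177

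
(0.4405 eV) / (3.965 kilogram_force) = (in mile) 1.128e-24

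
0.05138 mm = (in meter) 5.138e-05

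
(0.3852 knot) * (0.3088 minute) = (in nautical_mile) 0.001982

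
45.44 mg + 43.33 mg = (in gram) 0.08877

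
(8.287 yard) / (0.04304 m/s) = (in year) 5.583e-06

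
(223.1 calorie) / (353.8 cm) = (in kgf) 26.9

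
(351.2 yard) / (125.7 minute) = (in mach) 0.0001251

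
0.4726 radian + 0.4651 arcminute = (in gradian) 30.1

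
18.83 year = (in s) 5.938e+08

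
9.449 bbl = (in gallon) 396.9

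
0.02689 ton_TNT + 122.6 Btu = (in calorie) 2.692e+07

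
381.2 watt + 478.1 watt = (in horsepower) 1.152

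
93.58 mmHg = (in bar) 0.1248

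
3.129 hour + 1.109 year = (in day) 404.9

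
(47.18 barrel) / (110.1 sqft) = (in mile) 0.0004557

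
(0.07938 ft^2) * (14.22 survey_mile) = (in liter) 1.688e+05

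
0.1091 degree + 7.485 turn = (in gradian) 2994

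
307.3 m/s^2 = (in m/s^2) 307.3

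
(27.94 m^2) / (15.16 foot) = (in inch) 238.1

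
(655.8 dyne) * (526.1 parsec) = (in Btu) 1.009e+14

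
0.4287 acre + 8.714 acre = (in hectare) 3.7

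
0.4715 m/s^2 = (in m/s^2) 0.4715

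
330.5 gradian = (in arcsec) 1.071e+06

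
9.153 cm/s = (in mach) 0.0002688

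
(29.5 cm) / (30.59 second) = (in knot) 0.01875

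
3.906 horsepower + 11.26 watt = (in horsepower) 3.921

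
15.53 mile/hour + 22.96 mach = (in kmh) 2.817e+04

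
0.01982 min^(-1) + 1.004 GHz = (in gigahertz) 1.004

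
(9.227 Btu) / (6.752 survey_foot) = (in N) 4730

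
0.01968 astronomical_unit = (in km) 2.944e+06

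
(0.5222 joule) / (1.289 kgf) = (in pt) 117.1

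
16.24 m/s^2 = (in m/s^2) 16.24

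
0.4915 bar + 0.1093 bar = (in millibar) 600.8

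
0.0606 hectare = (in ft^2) 6523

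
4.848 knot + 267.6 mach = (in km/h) 3.28e+05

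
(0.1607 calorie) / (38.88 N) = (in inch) 0.6808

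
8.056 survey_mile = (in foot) 4.254e+04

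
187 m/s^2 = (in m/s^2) 187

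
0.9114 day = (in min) 1312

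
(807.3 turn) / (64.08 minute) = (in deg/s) 75.59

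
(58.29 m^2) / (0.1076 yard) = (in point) 1.679e+06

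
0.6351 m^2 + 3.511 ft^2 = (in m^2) 0.9613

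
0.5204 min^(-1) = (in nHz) 8.673e+06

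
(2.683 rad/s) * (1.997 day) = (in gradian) 2.947e+07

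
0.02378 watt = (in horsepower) 3.189e-05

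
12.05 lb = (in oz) 192.8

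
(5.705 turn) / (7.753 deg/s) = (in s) 264.9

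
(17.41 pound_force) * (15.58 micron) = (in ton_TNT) 2.884e-13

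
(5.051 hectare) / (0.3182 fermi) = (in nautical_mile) 8.571e+16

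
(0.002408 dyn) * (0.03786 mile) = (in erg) 14.67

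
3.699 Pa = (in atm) 3.651e-05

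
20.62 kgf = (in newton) 202.2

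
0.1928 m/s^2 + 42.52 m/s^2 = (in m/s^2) 42.71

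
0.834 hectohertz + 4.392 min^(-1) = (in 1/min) 5008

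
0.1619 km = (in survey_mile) 0.1006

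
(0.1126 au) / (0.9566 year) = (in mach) 1.64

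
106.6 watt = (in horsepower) 0.143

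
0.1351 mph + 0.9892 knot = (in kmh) 2.049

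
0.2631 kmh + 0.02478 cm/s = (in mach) 0.0002154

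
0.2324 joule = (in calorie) 0.05554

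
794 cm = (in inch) 312.6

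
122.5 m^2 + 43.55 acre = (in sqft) 1.898e+06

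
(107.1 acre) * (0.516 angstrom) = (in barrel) 0.0001407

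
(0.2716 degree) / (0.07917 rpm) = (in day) 6.618e-06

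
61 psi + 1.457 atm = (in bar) 5.682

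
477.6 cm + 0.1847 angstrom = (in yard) 5.223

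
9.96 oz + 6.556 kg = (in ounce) 241.2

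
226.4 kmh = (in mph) 140.7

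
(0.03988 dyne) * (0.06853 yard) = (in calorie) 5.973e-09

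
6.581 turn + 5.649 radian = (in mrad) 4.7e+04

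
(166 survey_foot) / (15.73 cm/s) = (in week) 0.0005318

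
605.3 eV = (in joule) 9.698e-17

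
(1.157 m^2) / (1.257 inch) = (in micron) 3.624e+07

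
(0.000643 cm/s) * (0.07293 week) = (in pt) 803.9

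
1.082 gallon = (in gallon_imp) 0.901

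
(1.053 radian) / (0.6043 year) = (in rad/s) 5.525e-08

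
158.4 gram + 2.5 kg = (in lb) 5.861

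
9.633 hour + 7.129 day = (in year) 0.02063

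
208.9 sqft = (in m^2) 19.41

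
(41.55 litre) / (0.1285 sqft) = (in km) 0.00348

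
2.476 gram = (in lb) 0.005459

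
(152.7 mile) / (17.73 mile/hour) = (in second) 3.101e+04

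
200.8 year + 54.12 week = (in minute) 1.061e+08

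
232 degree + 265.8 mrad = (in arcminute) 1.483e+04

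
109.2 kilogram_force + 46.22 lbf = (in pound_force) 287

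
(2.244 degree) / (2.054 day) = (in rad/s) 2.207e-07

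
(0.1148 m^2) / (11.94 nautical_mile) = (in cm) 0.0005192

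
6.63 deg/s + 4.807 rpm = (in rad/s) 0.6191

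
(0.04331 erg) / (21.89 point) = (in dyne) 0.05608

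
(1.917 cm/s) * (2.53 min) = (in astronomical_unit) 1.945e-11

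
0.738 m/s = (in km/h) 2.657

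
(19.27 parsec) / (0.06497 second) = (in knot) 1.779e+19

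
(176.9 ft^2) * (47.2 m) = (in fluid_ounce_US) 2.623e+07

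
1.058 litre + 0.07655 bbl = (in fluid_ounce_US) 447.3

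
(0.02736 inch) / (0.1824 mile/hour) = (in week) 1.409e-08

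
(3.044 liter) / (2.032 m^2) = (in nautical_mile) 8.089e-07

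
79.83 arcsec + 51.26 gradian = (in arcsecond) 1.662e+05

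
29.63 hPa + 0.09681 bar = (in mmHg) 94.84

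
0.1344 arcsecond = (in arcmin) 0.00224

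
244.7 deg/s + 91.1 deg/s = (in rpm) 55.97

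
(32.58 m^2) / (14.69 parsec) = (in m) 7.188e-17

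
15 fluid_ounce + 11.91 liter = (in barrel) 0.0777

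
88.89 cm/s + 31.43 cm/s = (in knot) 2.339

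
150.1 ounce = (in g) 4255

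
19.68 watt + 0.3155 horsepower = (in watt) 254.9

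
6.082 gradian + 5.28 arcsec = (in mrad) 95.56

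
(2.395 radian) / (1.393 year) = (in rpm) 5.206e-07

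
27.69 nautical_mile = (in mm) 5.128e+07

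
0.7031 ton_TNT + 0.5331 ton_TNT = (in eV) 3.228e+28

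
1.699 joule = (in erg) 1.699e+07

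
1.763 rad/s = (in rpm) 16.84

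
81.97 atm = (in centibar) 8306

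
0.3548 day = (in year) 0.0009721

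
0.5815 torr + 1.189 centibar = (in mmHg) 9.5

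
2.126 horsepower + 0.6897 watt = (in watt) 1586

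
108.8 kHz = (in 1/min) 6.528e+06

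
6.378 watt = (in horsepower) 0.008553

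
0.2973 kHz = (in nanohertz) 2.973e+11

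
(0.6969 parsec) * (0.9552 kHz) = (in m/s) 2.054e+19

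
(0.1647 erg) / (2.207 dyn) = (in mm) 0.7463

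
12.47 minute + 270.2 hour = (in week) 1.61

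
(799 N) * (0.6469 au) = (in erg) 7.732e+20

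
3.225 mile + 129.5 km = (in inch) 5.303e+06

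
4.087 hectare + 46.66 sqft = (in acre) 10.1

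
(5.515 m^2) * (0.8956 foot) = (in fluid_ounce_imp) 5.299e+04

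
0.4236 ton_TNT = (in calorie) 4.236e+08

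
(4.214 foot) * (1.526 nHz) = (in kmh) 7.056e-09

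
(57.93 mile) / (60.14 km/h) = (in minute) 93.01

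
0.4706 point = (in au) 1.11e-15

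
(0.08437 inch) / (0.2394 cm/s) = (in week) 1.48e-06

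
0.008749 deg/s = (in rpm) 0.001458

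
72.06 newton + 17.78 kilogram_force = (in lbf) 55.4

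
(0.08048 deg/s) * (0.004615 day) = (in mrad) 560.1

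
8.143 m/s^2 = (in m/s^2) 8.143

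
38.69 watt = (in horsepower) 0.05188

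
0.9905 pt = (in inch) 0.01376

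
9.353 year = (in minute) 4.916e+06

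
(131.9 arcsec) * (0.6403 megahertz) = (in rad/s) 409.5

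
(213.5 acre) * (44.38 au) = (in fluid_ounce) 1.94e+23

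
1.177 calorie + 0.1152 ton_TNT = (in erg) 4.82e+15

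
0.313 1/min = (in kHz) 5.217e-06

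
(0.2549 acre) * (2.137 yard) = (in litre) 2.016e+06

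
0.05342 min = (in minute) 0.05342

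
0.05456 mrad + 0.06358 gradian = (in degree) 0.06035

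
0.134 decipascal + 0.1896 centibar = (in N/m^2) 189.6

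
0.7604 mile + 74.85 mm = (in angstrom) 1.224e+13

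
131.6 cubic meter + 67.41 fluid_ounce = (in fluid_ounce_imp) 4.632e+06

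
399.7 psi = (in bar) 27.56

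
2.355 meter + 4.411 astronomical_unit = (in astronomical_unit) 4.411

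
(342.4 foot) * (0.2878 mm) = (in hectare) 3.004e-06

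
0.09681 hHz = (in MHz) 9.681e-06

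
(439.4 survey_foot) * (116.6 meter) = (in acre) 3.859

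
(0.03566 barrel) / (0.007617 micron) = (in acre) 183.9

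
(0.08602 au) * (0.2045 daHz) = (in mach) 7.729e+07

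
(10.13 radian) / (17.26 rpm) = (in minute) 0.09341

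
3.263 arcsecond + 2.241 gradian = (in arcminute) 121.1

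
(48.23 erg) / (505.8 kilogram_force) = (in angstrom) 9.723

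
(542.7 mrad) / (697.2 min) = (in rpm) 0.0001239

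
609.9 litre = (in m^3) 0.6099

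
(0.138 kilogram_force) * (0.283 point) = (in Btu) 1.281e-07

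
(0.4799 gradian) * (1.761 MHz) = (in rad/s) 1.327e+04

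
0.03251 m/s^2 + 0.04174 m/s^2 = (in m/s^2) 0.07425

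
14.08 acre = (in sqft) 6.133e+05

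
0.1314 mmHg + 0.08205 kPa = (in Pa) 99.57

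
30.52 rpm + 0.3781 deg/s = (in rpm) 30.58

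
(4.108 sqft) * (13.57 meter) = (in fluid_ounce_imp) 1.823e+05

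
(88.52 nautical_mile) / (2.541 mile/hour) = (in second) 1.443e+05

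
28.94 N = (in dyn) 2.894e+06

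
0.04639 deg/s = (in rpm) 0.007732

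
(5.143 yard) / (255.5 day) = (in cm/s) 2.13e-05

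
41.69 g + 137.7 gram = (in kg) 0.1794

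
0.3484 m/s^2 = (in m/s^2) 0.3484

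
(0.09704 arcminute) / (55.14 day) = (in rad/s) 5.925e-12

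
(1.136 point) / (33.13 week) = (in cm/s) 2e-09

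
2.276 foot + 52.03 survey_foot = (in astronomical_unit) 1.106e-10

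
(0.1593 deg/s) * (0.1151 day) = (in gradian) 1760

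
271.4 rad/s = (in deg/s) 1.555e+04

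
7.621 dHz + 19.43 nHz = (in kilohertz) 0.0007621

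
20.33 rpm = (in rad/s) 2.129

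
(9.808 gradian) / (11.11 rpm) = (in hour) 3.678e-05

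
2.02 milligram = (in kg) 2.02e-06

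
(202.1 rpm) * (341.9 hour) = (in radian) 2.605e+07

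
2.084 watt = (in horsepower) 0.002795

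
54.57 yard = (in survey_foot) 163.7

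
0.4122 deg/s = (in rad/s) 0.007194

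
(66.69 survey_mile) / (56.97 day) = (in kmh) 0.0785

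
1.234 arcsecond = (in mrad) 0.005983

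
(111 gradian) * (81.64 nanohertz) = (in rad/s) 1.423e-07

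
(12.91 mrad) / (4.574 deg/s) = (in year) 5.128e-09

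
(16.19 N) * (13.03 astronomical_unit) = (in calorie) 7.543e+12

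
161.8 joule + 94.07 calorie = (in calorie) 132.7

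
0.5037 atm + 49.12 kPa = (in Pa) 1.002e+05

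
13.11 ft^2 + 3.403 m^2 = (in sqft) 49.74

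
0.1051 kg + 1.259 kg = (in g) 1364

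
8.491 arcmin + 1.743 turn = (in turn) 1.743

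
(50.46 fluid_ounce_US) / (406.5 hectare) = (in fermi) 3.671e+05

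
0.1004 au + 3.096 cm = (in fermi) 1.502e+25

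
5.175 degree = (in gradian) 5.75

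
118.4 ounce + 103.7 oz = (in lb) 13.88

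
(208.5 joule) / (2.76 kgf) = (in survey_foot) 25.27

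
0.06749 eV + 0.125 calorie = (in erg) 5.23e+06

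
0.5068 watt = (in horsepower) 0.0006796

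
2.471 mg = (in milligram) 2.471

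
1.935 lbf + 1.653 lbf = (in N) 15.96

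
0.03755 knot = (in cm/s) 1.932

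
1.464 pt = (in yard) 0.0005648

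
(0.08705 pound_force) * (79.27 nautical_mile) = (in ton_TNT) 1.359e-05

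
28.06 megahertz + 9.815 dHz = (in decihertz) 2.806e+08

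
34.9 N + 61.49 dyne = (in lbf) 7.846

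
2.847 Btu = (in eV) 1.875e+22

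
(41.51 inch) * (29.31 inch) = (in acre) 0.000194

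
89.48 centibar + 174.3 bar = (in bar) 175.2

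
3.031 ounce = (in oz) 3.031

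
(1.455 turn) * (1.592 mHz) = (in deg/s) 0.8339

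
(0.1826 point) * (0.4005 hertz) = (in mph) 5.771e-05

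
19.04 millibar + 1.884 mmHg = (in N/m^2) 2155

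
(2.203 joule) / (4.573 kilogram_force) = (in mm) 49.12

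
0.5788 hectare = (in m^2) 5788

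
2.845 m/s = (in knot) 5.53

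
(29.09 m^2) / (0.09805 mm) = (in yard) 3.245e+05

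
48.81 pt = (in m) 0.01722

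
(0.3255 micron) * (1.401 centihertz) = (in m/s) 4.56e-09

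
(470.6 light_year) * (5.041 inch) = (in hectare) 5.701e+13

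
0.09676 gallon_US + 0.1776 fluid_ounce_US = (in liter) 0.3715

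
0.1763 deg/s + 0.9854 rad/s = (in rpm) 9.439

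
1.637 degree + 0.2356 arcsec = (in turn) 0.004547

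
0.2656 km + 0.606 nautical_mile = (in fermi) 1.388e+18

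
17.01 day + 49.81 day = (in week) 9.546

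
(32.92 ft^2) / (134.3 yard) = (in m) 0.0249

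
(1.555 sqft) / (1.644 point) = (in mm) 2.491e+05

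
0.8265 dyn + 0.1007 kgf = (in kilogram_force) 0.1007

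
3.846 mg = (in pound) 8.479e-06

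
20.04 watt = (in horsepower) 0.02687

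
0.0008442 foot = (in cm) 0.02573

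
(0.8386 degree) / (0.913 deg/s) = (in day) 1.063e-05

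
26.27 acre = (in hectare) 10.63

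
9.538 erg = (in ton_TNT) 2.28e-16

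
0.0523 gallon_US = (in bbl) 0.001245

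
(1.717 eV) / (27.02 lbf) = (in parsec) 7.418e-38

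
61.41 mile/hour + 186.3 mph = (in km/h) 398.7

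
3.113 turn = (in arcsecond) 4.034e+06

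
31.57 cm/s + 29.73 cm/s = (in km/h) 2.207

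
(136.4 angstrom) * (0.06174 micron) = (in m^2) 8.421e-16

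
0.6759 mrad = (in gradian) 0.04303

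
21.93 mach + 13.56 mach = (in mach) 35.49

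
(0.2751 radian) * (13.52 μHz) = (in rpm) 3.552e-05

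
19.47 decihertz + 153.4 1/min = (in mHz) 4504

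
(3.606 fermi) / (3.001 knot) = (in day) 2.703e-20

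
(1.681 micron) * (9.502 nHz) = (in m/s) 1.597e-14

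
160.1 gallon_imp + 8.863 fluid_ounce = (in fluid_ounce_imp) 2.563e+04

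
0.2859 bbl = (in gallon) 12.01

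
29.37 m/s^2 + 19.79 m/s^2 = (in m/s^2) 49.16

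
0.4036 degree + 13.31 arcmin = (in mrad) 10.92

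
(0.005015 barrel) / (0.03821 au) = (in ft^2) 1.501e-12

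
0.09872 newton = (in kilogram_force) 0.01007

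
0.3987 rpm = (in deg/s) 2.392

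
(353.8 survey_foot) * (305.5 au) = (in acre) 1.218e+12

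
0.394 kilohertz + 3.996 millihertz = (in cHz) 3.94e+04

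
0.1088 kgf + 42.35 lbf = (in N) 189.4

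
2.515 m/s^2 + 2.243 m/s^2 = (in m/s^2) 4.758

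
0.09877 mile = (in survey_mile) 0.09877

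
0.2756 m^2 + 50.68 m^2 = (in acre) 0.01259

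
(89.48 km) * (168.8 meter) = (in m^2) 1.51e+07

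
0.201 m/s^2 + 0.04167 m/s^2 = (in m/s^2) 0.2427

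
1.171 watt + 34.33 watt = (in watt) 35.5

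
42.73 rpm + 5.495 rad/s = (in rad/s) 9.97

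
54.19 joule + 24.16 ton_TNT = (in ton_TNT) 24.16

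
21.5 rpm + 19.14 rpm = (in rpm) 40.64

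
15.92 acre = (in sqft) 6.935e+05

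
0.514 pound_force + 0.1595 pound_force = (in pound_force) 0.6735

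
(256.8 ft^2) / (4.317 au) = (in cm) 3.694e-09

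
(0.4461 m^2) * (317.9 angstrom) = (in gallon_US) 3.746e-06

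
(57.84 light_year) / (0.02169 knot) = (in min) 8.173e+17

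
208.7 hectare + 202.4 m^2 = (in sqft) 2.247e+07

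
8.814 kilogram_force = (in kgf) 8.814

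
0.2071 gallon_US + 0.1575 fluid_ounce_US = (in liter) 0.7886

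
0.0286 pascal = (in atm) 2.823e-07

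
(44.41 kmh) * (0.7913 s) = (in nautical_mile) 0.005271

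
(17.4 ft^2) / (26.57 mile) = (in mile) 2.349e-08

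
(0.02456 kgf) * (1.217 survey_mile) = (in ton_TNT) 1.127e-07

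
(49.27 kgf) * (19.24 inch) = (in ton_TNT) 5.644e-08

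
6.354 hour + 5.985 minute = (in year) 0.0007367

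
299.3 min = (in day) 0.2078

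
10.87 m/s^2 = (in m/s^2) 10.87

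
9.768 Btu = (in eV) 6.432e+22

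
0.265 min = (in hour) 0.004417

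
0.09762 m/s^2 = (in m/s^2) 0.09762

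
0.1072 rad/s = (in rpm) 1.024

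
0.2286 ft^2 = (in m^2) 0.02124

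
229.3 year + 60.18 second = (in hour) 2.009e+06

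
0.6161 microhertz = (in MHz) 6.161e-13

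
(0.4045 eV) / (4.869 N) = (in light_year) 1.407e-36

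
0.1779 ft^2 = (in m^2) 0.01653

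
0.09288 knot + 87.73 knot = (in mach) 0.1327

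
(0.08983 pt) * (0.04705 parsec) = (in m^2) 4.601e+10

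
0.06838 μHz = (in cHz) 6.838e-06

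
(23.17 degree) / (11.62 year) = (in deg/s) 6.323e-08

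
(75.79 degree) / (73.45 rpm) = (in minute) 0.002866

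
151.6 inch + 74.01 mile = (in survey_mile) 74.01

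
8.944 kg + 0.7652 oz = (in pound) 19.77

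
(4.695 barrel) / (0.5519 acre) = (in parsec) 1.083e-20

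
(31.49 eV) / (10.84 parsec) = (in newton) 1.508e-35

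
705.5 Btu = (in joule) 7.443e+05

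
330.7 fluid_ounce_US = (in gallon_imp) 2.151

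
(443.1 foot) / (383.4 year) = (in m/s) 1.117e-08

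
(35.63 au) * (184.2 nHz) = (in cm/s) 9.818e+07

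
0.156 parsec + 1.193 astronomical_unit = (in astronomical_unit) 3.218e+04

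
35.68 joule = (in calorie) 8.528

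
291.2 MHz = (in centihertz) 2.912e+10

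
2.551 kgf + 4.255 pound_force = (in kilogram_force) 4.481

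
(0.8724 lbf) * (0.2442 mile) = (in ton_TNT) 3.645e-07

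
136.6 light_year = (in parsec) 41.88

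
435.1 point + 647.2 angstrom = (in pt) 435.1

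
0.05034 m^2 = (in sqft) 0.5419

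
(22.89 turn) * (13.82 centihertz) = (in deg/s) 1139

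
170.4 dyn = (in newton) 0.001704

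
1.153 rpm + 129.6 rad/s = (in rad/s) 129.7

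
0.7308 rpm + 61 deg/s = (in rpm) 10.9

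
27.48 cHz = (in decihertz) 2.748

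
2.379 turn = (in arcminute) 5.139e+04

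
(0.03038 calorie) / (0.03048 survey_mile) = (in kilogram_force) 0.0002642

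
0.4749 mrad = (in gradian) 0.03023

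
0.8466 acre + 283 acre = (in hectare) 114.9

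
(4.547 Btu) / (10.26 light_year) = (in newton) 4.942e-14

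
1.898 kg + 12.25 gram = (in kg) 1.91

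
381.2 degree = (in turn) 1.059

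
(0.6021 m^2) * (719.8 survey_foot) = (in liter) 1.321e+05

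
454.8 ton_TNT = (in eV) 1.188e+31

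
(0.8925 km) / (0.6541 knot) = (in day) 0.0307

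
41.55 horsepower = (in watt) 3.098e+04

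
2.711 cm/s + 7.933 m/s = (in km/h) 28.66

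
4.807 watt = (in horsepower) 0.006446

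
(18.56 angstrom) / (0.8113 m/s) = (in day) 2.648e-14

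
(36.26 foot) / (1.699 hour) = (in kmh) 0.006505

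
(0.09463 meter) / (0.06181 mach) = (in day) 5.204e-08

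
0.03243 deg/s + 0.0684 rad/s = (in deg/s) 3.951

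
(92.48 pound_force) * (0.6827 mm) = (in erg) 2.808e+06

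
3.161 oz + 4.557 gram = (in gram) 94.17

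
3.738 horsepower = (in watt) 2787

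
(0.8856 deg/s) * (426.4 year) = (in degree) 1.191e+10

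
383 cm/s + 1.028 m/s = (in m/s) 4.858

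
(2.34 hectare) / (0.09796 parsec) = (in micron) 7.741e-06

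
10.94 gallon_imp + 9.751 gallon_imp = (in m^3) 0.09406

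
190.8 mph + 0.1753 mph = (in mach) 0.2507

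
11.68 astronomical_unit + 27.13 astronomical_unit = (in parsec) 0.0001882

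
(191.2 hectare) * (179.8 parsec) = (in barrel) 6.672e+25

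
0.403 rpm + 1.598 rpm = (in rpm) 2.001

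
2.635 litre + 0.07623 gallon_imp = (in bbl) 0.01875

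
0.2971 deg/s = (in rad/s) 0.005185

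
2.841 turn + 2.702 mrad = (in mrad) 1.785e+04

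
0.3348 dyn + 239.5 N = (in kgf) 24.42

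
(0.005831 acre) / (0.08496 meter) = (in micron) 2.777e+08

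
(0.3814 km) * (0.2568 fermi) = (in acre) 2.42e-17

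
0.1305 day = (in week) 0.01864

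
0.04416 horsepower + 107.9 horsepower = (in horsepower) 107.9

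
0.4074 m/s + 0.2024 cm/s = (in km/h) 1.474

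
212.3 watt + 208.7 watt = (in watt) 421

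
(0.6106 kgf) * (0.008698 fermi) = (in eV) 325.1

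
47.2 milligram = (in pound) 0.0001041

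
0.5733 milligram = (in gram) 0.0005733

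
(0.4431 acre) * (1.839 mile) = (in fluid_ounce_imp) 1.868e+11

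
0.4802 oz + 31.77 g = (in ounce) 1.601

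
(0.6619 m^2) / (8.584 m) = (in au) 5.154e-13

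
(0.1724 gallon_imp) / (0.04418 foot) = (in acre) 1.438e-05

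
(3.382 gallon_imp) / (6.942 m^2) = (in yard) 0.002422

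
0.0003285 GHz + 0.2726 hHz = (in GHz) 0.0003285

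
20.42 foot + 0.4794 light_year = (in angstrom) 4.535e+25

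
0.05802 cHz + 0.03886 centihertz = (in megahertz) 9.688e-10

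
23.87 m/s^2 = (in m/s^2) 23.87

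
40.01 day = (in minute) 5.761e+04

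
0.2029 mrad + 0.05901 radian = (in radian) 0.05921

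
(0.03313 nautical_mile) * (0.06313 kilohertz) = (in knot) 7529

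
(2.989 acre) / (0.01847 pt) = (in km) 1.856e+06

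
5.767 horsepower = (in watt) 4300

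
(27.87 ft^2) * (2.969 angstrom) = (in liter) 7.687e-07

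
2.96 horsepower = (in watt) 2207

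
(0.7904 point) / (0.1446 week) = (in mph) 7.132e-09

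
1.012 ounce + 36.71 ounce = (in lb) 2.358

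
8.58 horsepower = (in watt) 6398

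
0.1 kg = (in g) 100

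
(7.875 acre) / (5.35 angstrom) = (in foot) 1.954e+14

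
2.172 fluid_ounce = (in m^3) 6.423e-05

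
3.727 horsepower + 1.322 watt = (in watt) 2781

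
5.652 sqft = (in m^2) 0.5251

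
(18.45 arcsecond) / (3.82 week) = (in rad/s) 3.872e-11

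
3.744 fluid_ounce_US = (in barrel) 0.0006964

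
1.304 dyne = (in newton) 1.304e-05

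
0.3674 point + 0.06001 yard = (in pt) 155.9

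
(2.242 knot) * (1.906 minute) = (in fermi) 1.319e+17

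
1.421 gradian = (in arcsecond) 4604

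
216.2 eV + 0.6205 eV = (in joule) 3.474e-17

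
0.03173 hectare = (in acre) 0.07841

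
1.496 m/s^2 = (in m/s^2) 1.496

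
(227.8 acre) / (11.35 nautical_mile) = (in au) 2.932e-10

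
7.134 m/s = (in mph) 15.96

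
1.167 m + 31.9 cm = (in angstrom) 1.486e+10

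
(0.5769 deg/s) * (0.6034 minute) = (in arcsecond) 7.519e+04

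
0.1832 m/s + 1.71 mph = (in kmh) 3.411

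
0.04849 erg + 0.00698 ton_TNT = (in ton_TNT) 0.00698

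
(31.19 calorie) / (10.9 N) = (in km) 0.01197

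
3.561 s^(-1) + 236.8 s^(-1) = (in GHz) 2.404e-07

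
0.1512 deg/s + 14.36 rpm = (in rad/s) 1.506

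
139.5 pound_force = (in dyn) 6.205e+07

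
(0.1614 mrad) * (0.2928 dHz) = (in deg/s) 0.0002708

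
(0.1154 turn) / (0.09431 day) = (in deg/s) 0.005098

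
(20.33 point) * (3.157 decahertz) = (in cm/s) 22.64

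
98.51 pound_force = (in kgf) 44.68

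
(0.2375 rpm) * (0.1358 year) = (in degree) 6.103e+06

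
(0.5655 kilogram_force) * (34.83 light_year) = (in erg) 1.827e+25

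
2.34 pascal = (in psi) 0.0003394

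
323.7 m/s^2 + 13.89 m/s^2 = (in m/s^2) 337.6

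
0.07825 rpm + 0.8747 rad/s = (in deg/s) 50.59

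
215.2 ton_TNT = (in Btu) 8.534e+08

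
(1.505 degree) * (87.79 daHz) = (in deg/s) 1321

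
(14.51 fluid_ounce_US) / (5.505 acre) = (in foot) 6.319e-08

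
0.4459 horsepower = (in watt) 332.5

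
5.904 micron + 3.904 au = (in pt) 1.656e+15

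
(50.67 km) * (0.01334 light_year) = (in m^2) 6.395e+18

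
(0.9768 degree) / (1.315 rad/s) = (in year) 4.111e-10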